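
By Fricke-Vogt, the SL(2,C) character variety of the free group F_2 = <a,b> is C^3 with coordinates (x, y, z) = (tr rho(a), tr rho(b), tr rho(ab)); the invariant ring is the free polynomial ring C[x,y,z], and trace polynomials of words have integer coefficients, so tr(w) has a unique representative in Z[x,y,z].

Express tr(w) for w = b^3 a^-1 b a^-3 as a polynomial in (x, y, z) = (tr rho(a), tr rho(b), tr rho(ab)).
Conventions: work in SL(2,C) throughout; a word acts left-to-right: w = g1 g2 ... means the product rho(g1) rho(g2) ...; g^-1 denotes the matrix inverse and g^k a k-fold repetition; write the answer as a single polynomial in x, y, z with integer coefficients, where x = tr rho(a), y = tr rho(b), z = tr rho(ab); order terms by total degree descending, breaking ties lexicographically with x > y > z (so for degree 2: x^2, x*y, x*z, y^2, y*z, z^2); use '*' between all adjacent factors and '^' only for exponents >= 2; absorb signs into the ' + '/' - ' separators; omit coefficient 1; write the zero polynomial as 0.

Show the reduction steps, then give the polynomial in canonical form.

trace(b^2) = trace(b) * trace(b) - trace(1) = y^2 - 2
trace(b^3) = trace(b) * trace(b^2) - trace(b) = y^3 - 3*y
use: trace(b^4) = trace(b) * trace(b^3) - trace(b^2) = y^4 - 4*y^2 + 2
use: trace(a b^2) = trace(b) * trace(a b) - trace(a) = y*z - x
trace(b^2 a b) = trace(b) * trace(a b^2) - trace(a b) = y^2*z - x*y - z
use: trace(b^4 a) = trace(b) * trace(b^2 a b) - trace(b^2 a) = y^3*z - x*y^2 - 2*y*z + x
trace(a^-1 b^4) = trace(b^4) * trace(a) - trace(b^4 a) = x*y^4 - y^3*z - 3*x*y^2 + 2*y*z + x
use: trace(b a^-2 b^3) = trace(a^-1 b^4) * trace(a) - trace(a^-1 b^4 a) = x^2*y^4 - x*y^3*z - 3*x^2*y^2 - y^4 + 2*x*y*z + x^2 + 4*y^2 - 2
use: trace(a b a b) = trace(a b) * trace(a b) - trace(1) = z^2 - 2
trace(a b a) = trace(a) * trace(b a) - trace(b) = x*z - y
apply: trace(b a b a b) = trace(b) * trace(a b a b) - trace(a b a) = y*z^2 - x*z - y
use: trace(b^3 a b a) = trace(b) * trace(b a b a b) - trace(b a b a) = y^2*z^2 - x*y*z - y^2 - z^2 + 2
trace(b^3 a b a^-1) = trace(b^3 a b) * trace(a) - trace(b^3 a b a) = x*y^3*z - x^2*y^2 - y^2*z^2 - x*y*z + x^2 + y^2 + z^2 - 2
use: trace(b a^-2 b^3 a) = trace(b^3 a b a^-1) * trace(a) - trace(b^3 a b) = x^2*y^3*z - x^3*y^2 - x*y^2*z^2 - x^2*y*z - y^3*z + x^3 + 2*x*y^2 + x*z^2 + 2*y*z - 3*x
apply: trace(a^-2 b^3 a^-1 b) = trace(b a^-2 b^3) * trace(a) - trace(b a^-2 b^3 a) = x^3*y^4 - 2*x^2*y^3*z - 2*x^3*y^2 - x*y^4 + x*y^2*z^2 + 3*x^2*y*z + y^3*z + 2*x*y^2 - x*z^2 - 2*y*z + x
trace(a^-1 b^3 a^-1 b) = trace(b a^-1 b^3) * trace(a) - trace(b a^-1 b^3 a) = x^2*y^4 - 2*x*y^3*z - 2*x^2*y^2 + y^2*z^2 + 3*x*y*z - y^2 - z^2 + 2
trace(b^3 a^-1 b a^-3) = trace(a^-2 b^3 a^-1 b) * trace(a) - trace(a^-2 b^3 a^-1 b a) = x^4*y^4 - 2*x^3*y^3*z - 2*x^4*y^2 - 2*x^2*y^4 + x^2*y^2*z^2 + 3*x^3*y*z + 3*x*y^3*z + 4*x^2*y^2 - x^2*z^2 - y^2*z^2 - 5*x*y*z + x^2 + y^2 + z^2 - 2

x^4*y^4 - 2*x^3*y^3*z - 2*x^4*y^2 - 2*x^2*y^4 + x^2*y^2*z^2 + 3*x^3*y*z + 3*x*y^3*z + 4*x^2*y^2 - x^2*z^2 - y^2*z^2 - 5*x*y*z + x^2 + y^2 + z^2 - 2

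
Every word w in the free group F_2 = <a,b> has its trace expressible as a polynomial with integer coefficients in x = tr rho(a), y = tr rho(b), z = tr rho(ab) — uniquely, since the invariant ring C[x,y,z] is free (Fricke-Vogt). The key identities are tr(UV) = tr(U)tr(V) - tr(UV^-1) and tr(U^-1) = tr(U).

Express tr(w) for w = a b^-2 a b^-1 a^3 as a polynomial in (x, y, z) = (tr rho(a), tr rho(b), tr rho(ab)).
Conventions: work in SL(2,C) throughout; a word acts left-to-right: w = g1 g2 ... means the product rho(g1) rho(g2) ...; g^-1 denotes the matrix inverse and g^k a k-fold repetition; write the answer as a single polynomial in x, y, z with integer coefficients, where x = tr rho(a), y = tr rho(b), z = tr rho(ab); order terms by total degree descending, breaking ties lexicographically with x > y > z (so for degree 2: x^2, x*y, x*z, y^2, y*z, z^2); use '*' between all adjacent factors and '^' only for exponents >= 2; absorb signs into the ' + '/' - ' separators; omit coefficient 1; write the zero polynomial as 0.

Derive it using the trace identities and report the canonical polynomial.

so trace(a^2) = trace(a) * trace(a) - trace(1) = x^2 - 2
trace(a^3) = trace(a) * trace(a^2) - trace(a) = x^3 - 3*x
so trace(a^4) = trace(a) * trace(a^3) - trace(a^2) = x^4 - 4*x^2 + 2
trace(a^5) = trace(a) * trace(a^4) - trace(a^3) = x^5 - 5*x^3 + 5*x
reduce: trace(b a^2) = trace(a) * trace(b a) - trace(b) = x*z - y
trace(a^2 b a) = trace(a) * trace(b a^2) - trace(b a) = x^2*z - x*y - z
trace(a b a^3) = trace(a) * trace(a^2 b a) - trace(a^2 b) = x^3*z - x^2*y - 2*x*z + y
reduce: trace(a^5 b) = trace(a) * trace(a b a^3) - trace(a b a^2) = x^4*z - x^3*y - 3*x^2*z + 2*x*y + z
trace(a^4 b^-1 a) = trace(a^5) * trace(b) - trace(a^5 b) = x^5*y - x^4*z - 4*x^3*y + 3*x^2*z + 3*x*y - z
so trace(b a b a) = trace(b a) * trace(b a) - trace(1)   [split at repeated b] = z^2 - 2
reduce: trace(b a b) = trace(b) * trace(a b) - trace(a) = y*z - x
so trace(b a b a^2) = trace(a) * trace(b a b a) - trace(b a b) = x*z^2 - y*z - x
trace(a b a b a^2) = trace(a) * trace(b a b a^2) - trace(b a b a) = x^2*z^2 - x*y*z - x^2 - z^2 + 2
so trace(a b a^4 b) = trace(a) * trace(a b a b a^2) - trace(a b a b a) = x^3*z^2 - x^2*y*z - x^3 - 2*x*z^2 + y*z + 3*x
reduce: trace(a^4 b^-1 a b) = trace(a b a^4) * trace(b) - trace(a b a^4 b) = x^4*y*z - x^3*y^2 - x^3*z^2 - 2*x^2*y*z + x^3 + 2*x*y^2 + 2*x*z^2 - 3*x
trace(a b^-1 a^4 b^-1) = trace(a^4 b^-1 a) * trace(b) - trace(a^4 b^-1 a b) = x^5*y^2 - 2*x^4*y*z - 3*x^3*y^2 + x^3*z^2 + 5*x^2*y*z - x^3 + x*y^2 - 2*x*z^2 - y*z + 3*x
reduce: trace(a b^-2 a b^-1 a^3) = trace(a b^-1 a^4 b^-1) * trace(b) - trace(a b^-1 a^4) = x^5*y^3 - 2*x^4*y^2*z - x^5*y - 3*x^3*y^3 + x^3*y*z^2 + x^4*z + 5*x^2*y^2*z + 3*x^3*y + x*y^3 - 2*x*y*z^2 - 3*x^2*z - y^2*z + z

x^5*y^3 - 2*x^4*y^2*z - x^5*y - 3*x^3*y^3 + x^3*y*z^2 + x^4*z + 5*x^2*y^2*z + 3*x^3*y + x*y^3 - 2*x*y*z^2 - 3*x^2*z - y^2*z + z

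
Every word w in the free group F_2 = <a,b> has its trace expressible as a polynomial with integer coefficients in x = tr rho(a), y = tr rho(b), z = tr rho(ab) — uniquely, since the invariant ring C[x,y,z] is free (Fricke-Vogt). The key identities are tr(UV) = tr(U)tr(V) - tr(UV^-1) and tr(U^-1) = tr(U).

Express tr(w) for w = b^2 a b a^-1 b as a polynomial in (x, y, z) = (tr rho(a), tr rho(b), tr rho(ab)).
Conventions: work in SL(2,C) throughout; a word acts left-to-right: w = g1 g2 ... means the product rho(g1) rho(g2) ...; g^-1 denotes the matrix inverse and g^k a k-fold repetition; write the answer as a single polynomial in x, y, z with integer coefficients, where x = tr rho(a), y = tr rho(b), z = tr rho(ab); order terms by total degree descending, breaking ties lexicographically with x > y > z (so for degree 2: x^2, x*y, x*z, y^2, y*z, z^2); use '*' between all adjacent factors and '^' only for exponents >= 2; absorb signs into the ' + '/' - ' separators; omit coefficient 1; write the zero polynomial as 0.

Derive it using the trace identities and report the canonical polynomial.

so tr(b a b) = tr(b) * tr(a b) - tr(a) = y*z - x
tr(a b^3) = tr(b) * tr(b a b) - tr(b a) = y^2*z - x*y - z
reduce: tr(b^3 a b) = tr(b) * tr(a b^3) - tr(a b^2) = y^3*z - x*y^2 - 2*y*z + x
tr(a b a b) = tr(b a) * tr(b a) - tr(1) = z^2 - 2
so tr(a b a) = tr(a) * tr(b a) - tr(b) = x*z - y
reduce: tr(b a b a b) = tr(b) * tr(a b a b) - tr(a b a) = y*z^2 - x*z - y
reduce: tr(b^3 a b a) = tr(b) * tr(b a b a b) - tr(b a b a) = y^2*z^2 - x*y*z - y^2 - z^2 + 2
reduce: tr(b^2 a b a^-1 b) = tr(b^3 a b) * tr(a) - tr(b^3 a b a) = x*y^3*z - x^2*y^2 - y^2*z^2 - x*y*z + x^2 + y^2 + z^2 - 2

x*y^3*z - x^2*y^2 - y^2*z^2 - x*y*z + x^2 + y^2 + z^2 - 2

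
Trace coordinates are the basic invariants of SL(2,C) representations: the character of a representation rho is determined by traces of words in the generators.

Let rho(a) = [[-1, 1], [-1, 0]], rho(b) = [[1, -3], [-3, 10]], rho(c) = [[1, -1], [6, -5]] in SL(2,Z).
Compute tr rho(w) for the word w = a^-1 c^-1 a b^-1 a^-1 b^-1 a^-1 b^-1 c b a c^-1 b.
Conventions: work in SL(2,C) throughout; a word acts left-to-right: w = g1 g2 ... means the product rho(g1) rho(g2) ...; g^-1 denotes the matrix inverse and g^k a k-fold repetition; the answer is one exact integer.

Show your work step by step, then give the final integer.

1170

rho(a^-1) = [[0, -1], [1, -1]]
... * rho(c^-1) = [[-5, 1], [-6, 1]]  ->  [[6, -1], [1, 0]]
... * rho(a) = [[-1, 1], [-1, 0]]  ->  [[-5, 6], [-1, 1]]
... * rho(b^-1) = [[10, 3], [3, 1]]  ->  [[-32, -9], [-7, -2]]
... * rho(a^-1) = [[0, -1], [1, -1]]  ->  [[-9, 41], [-2, 9]]
... * rho(b^-1) = [[10, 3], [3, 1]]  ->  [[33, 14], [7, 3]]
... * rho(a^-1) = [[0, -1], [1, -1]]  ->  [[14, -47], [3, -10]]
... * rho(b^-1) = [[10, 3], [3, 1]]  ->  [[-1, -5], [0, -1]]
... * rho(c) = [[1, -1], [6, -5]]  ->  [[-31, 26], [-6, 5]]
... * rho(b) = [[1, -3], [-3, 10]]  ->  [[-109, 353], [-21, 68]]
... * rho(a) = [[-1, 1], [-1, 0]]  ->  [[-244, -109], [-47, -21]]
... * rho(c^-1) = [[-5, 1], [-6, 1]]  ->  [[1874, -353], [361, -68]]
... * rho(b) = [[1, -3], [-3, 10]]  ->  [[2933, -9152], [565, -1763]]
tr = 2933 + -1763 = 1170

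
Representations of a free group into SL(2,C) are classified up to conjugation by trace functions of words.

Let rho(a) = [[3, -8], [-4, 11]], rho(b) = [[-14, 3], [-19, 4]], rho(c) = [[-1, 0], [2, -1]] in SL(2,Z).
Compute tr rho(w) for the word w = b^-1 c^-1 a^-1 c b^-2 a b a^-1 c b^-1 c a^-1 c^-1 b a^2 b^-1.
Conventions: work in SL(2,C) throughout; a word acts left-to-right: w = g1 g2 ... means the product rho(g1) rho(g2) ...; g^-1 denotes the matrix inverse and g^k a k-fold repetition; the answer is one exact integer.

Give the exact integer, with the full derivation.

rho(b^-1) = [[4, -3], [19, -14]]
... * rho(c^-1) = [[-1, 0], [-2, -1]]  ->  [[2, 3], [9, 14]]
... * rho(a^-1) = [[11, 8], [4, 3]]  ->  [[34, 25], [155, 114]]
... * rho(c) = [[-1, 0], [2, -1]]  ->  [[16, -25], [73, -114]]
... * rho(b^-1) = [[4, -3], [19, -14]]  ->  [[-411, 302], [-1874, 1377]]
... * rho(b^-1) = [[4, -3], [19, -14]]  ->  [[4094, -2995], [18667, -13656]]
... * rho(a) = [[3, -8], [-4, 11]]  ->  [[24262, -65697], [110625, -299552]]
... * rho(b) = [[-14, 3], [-19, 4]]  ->  [[908575, -190002], [4142738, -866333]]
... * rho(a^-1) = [[11, 8], [4, 3]]  ->  [[9234317, 6698594], [42104786, 30542905]]
... * rho(c) = [[-1, 0], [2, -1]]  ->  [[4162871, -6698594], [18981024, -30542905]]
... * rho(b^-1) = [[4, -3], [19, -14]]  ->  [[-110621802, 81291703], [-504391099, 370657598]]
... * rho(c) = [[-1, 0], [2, -1]]  ->  [[273205208, -81291703], [1245706295, -370657598]]
... * rho(a^-1) = [[11, 8], [4, 3]]  ->  [[2680090476, 1941766555], [12220138853, 8853677566]]
... * rho(c^-1) = [[-1, 0], [-2, -1]]  ->  [[-6563623586, -1941766555], [-29927493985, -8853677566]]
... * rho(b) = [[-14, 3], [-19, 4]]  ->  [[128784294749, -27457936978], [587204789544, -125197192219]]
... * rho(a) = [[3, -8], [-4, 11]]  ->  [[496184632159, -1332311664750], [2262403137508, -6074807430761]]
... * rho(a) = [[3, -8], [-4, 11]]  ->  [[6817800555477, -18624905369522], [31086439135568, -84922106838435]]
... * rho(b^-1) = [[4, -3], [19, -14]]  ->  [[-326601999799010, 240295273506877], [-1489174273387993, 1095650178331386]]
tr = -326601999799010 + 1095650178331386 = 769048178532376

769048178532376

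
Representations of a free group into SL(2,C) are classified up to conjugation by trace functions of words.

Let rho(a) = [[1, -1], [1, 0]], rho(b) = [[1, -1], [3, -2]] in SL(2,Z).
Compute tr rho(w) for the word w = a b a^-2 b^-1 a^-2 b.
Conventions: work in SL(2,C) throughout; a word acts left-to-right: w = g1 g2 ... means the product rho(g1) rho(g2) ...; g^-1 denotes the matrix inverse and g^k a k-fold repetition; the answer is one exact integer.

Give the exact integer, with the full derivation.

rho(a) = [[1, -1], [1, 0]]
... * rho(b) = [[1, -1], [3, -2]]  ->  [[-2, 1], [1, -1]]
... * rho(a^-1) = [[0, 1], [-1, 1]]  ->  [[-1, -1], [1, 0]]
... * rho(a^-1) = [[0, 1], [-1, 1]]  ->  [[1, -2], [0, 1]]
... * rho(b^-1) = [[-2, 1], [-3, 1]]  ->  [[4, -1], [-3, 1]]
... * rho(a^-1) = [[0, 1], [-1, 1]]  ->  [[1, 3], [-1, -2]]
... * rho(a^-1) = [[0, 1], [-1, 1]]  ->  [[-3, 4], [2, -3]]
... * rho(b) = [[1, -1], [3, -2]]  ->  [[9, -5], [-7, 4]]
tr = 9 + 4 = 13

13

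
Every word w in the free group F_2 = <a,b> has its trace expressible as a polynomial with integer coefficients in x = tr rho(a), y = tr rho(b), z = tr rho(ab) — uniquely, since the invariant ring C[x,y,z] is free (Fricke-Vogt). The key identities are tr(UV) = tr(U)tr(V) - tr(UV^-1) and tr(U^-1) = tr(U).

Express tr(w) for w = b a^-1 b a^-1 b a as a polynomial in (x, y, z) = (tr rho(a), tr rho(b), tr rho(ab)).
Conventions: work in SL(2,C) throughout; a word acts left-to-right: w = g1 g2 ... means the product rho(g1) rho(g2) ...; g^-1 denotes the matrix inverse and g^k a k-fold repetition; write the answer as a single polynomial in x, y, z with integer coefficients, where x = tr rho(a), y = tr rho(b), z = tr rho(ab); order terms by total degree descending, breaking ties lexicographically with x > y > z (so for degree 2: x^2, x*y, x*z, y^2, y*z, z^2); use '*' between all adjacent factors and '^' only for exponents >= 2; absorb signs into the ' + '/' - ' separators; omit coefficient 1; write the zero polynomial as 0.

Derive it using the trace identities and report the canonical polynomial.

x^2*y^2*z - x^3*y - 2*x*y*z^2 + x^2*z + z^3 + 2*x*y - 3*z

trace(b a b) = trace(b) * trace(a b) - trace(a) = y*z - x
trace(b a b^2) = trace(b) * trace(b a b) - trace(b a) = y^2*z - x*y - z
trace(a b a b) = trace(b a) * trace(b a) - trace(1)   [split at repeated b] = z^2 - 2
next, trace(a b a) = trace(a) * trace(b a) - trace(b) = x*z - y
trace(b a b^2 a) = trace(b) * trace(a b a b) - trace(a b a) = y*z^2 - x*z - y
trace(b a^-1 b a b) = trace(b a b^2) * trace(a) - trace(b a b^2 a) = x*y^2*z - x^2*y - y*z^2 + y
and trace(b a b a b a) = trace(b a) * trace(b a b a) - trace(b^-1 a^-1)   [split at repeated b] = z^3 - 3*z
trace(b a^-1 b a b a) = trace(b a b a b) * trace(a) - trace(b a b a b a) = x*y*z^2 - x^2*z - z^3 - x*y + 3*z
trace(b a^-1 b a^-1 b a) = trace(b a^-1 b a b) * trace(a) - trace(b a^-1 b a b a) = x^2*y^2*z - x^3*y - 2*x*y*z^2 + x^2*z + z^3 + 2*x*y - 3*z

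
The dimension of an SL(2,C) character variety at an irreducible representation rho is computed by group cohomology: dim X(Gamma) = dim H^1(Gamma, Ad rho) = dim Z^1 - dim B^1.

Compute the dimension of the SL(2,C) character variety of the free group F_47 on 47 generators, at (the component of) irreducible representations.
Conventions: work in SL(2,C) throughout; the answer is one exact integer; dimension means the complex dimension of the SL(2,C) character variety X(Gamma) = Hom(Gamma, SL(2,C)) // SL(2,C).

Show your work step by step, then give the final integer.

Gamma = F_47 has 47 generators and no relators.
A cocycle picks one sl_2 vector per generator freely, giving dim Z^1 = 3*47 = 141.
dim B^1 = 3: the coboundary map is injective because an irreducible image has centralizer 0 in sl_2.
dim H^1 = 141 - 3 = 138, which is dim X.

138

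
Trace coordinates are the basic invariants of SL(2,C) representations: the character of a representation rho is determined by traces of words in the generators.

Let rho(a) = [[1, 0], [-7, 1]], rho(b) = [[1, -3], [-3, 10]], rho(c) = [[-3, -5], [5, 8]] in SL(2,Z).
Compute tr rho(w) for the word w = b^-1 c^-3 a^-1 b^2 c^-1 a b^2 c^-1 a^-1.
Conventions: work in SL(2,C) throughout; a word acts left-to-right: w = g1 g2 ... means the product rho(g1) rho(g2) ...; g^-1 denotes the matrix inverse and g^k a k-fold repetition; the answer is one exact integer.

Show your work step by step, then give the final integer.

rho(b^-1) = [[10, 3], [3, 1]]
... * rho(c^-1) = [[8, 5], [-5, -3]]  ->  [[65, 41], [19, 12]]
... * rho(c^-1) = [[8, 5], [-5, -3]]  ->  [[315, 202], [92, 59]]
... * rho(c^-1) = [[8, 5], [-5, -3]]  ->  [[1510, 969], [441, 283]]
... * rho(a^-1) = [[1, 0], [7, 1]]  ->  [[8293, 969], [2422, 283]]
... * rho(b) = [[1, -3], [-3, 10]]  ->  [[5386, -15189], [1573, -4436]]
... * rho(b) = [[1, -3], [-3, 10]]  ->  [[50953, -168048], [14881, -49079]]
... * rho(c^-1) = [[8, 5], [-5, -3]]  ->  [[1247864, 758909], [364443, 221642]]
... * rho(a) = [[1, 0], [-7, 1]]  ->  [[-4064499, 758909], [-1187051, 221642]]
... * rho(b) = [[1, -3], [-3, 10]]  ->  [[-6341226, 19782587], [-1851977, 5777573]]
... * rho(b) = [[1, -3], [-3, 10]]  ->  [[-65688987, 216849548], [-19184696, 63331661]]
... * rho(c^-1) = [[8, 5], [-5, -3]]  ->  [[-1609759636, -978993579], [-470135873, -285918463]]
... * rho(a^-1) = [[1, 0], [7, 1]]  ->  [[-8462714689, -978993579], [-2471565114, -285918463]]
tr = -8462714689 + -285918463 = -8748633152

-8748633152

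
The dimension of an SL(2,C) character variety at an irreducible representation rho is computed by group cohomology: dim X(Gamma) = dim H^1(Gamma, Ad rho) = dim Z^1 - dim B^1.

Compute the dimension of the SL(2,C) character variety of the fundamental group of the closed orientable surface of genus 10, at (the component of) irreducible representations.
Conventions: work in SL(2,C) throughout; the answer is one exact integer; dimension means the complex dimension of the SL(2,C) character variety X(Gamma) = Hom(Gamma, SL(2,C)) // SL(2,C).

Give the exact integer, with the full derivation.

Gamma = pi_1(Sigma_10) = < a_1, b_1, ..., a_10, b_10 | prod [a_i, b_i] > has 2g = 20 generators and 1 relator.
A cocycle assigns one sl_2 vector per generator subject to the relator condition d_2(z) = 0: dim of the unconstrained space is 3*2g = 60.
At an irreducible rho, H^2 = coker(d_2) vanishes (Poincare duality: H^2 is dual to H^0 = invariants = 0), so d_2 is surjective onto sl_2 and dim Z^1 = 60 - 3 = 57.
Coboundaries contribute dim B^1 = 3 (injective at irreducible rho).
dim X = dim H^1 = 57 - 3 = 54.

54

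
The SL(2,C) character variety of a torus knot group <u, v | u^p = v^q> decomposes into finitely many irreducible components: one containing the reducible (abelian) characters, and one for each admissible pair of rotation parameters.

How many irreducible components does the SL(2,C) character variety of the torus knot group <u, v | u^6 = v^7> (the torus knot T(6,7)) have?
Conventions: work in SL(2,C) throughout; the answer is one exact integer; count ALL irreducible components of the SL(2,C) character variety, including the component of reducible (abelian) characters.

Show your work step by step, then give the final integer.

16

In the torus knot group T(6,7), u^6 = v^7 is central, so an irreducible representation sends it to +I or -I (Schur).
On an irreducible component, tr(u) is locked at 2*cos(pi*alpha/6) for some alpha in 1..5, and tr(v) at 2*cos(pi*beta/7) for some beta in 1..6.
Consistency of u^6 = (-1)^alpha I with v^7 = (-1)^beta I forces alpha = beta (mod 2).
count pairs: odd alpha (3 choices) x odd beta (3), plus even alpha (2) x even beta (3): 3*3 + 2*3 = 15.
Total: 15 irreducible-character components + 1 reducible (abelian) component = 16.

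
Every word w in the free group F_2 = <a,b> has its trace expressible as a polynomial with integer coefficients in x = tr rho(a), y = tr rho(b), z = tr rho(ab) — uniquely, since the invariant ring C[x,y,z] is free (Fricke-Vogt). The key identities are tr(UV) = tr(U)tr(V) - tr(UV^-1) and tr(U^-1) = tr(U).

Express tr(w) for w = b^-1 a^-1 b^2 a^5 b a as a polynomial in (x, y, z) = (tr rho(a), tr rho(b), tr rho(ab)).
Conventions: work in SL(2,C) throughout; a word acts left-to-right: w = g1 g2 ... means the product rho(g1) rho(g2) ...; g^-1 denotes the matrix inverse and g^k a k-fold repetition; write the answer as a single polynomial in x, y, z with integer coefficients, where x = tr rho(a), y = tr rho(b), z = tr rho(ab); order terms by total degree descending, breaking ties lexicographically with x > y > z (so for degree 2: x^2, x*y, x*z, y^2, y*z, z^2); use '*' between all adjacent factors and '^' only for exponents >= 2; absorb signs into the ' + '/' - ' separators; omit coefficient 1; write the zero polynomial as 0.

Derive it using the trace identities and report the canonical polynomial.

-x^5*y^2*z^2 + x^6*y*z + 2*x^4*y^3*z + x^4*y*z^3 - x^5*y^2 - x^3*y^4 + 2*x^3*y^2*z^2 - 7*x^4*y*z - 5*x^2*y^3*z - 3*x^2*y*z^3 + 6*x^3*y^2 + x^3*z^2 + 2*x*y^4 + x*y^2*z^2 + 12*x^2*y*z + y^3*z + y*z^3 - x^3 - 8*x*y^2 - 2*x*z^2 - 3*y*z + 3*x

trace(b^2 a) = trace(b) trace(a b) - trace(a) = y*z - x
trace(b^2) = trace(b) trace(b) - trace(1) = y^2 - 2
trace(b^2 a^2) = trace(a) trace(b^2 a) - trace(b^2) = x*y*z - x^2 - y^2 + 2
trace(b a^3 b) = trace(a) trace(b^2 a^2) - trace(b^2 a) = x^2*y*z - x^3 - x*y^2 - y*z + 3*x
trace(b a^2) = trace(a) trace(b a) - trace(b) = x*z - y
trace(b a^3) = trace(a) trace(b a^2) - trace(b a) = x^2*z - x*y - z
trace(a^2 b^3 a) = trace(b) trace(b a^3 b) - trace(b a^3) = x^2*y^2*z - x^3*y - x*y^3 - x^2*z - y^2*z + 4*x*y + z
trace(b^3 a) = trace(b) trace(b a b) - trace(b a) = y^2*z - x*y - z
trace(b^3) = trace(b) trace(b^2) - trace(b) = y^3 - 3*y
trace(a^2 b^3) = trace(a) trace(b^3 a) - trace(b^3) = x*y^2*z - x^2*y - y^3 - x*z + 3*y
trace(a^3 b^3 a) = trace(a) trace(a^2 b^3 a) - trace(a^2 b^3) = x^3*y^2*z - x^4*y - x^2*y^3 - x^3*z - 2*x*y^2*z + 5*x^2*y + y^3 + 2*x*z - 3*y
trace(b^2 a^5 b) = trace(a) trace(a^3 b^3 a) - trace(a^3 b^3) = x^4*y^2*z - x^5*y - x^3*y^3 - x^4*z - 3*x^2*y^2*z + 6*x^3*y + 2*x*y^3 + 3*x^2*z + y^2*z - 7*x*y - z
trace(b a b a) = trace(a b) trace(a b) - trace(1) = z^2 - 2
trace(a^2 b a b) = trace(a) trace(b a b a) - trace(b a b) = x*z^2 - y*z - x
trace(a b a b^2 a) = trace(b) trace(a^2 b a b) - trace(a^2 b a) = x*y*z^2 - x^2*z - y^2*z + z
trace(a b a b^2) = trace(b) trace(a b a b) - trace(a b a) = y*z^2 - x*z - y
trace(b a b^2 a^3) = trace(a) trace(a b a b^2 a) - trace(a b a b^2) = x^2*y*z^2 - x^3*z - x*y^2*z - y*z^2 + 2*x*z + y
trace(a^3 b a b^2 a) = trace(a) trace(b a b^2 a^3) - trace(b a b^2 a^2) = x^3*y*z^2 - x^4*z - x^2*y^2*z - 2*x*y*z^2 + 3*x^2*z + y^2*z + x*y - z
trace(a^5 b a b^2) = trace(a) trace(a^3 b a b^2 a) - trace(a^3 b a b^2) = x^4*y*z^2 - x^5*z - x^3*y^2*z - 3*x^2*y*z^2 + 4*x^3*z + 2*x*y^2*z + x^2*y + y*z^2 - 3*x*z - y
trace(a^2 b a b a) = trace(a) trace(b a b a^2) - trace(b a b a) = x^2*z^2 - x*y*z - x^2 - z^2 + 2
trace(a^3 b a b a) = trace(a) trace(a^2 b a b a) - trace(a^2 b a b) = x^3*z^2 - x^2*y*z - x^3 - 2*x*z^2 + y*z + 3*x
trace(a^5 b a b) = trace(a) trace(a^3 b a b a) - trace(a^3 b a b) = x^4*z^2 - x^3*y*z - x^4 - 3*x^2*z^2 + 2*x*y*z + 4*x^2 + z^2 - 2
trace(b^2 a^5 b a b) = trace(b) trace(a^5 b a b^2) - trace(a^5 b a b) = x^4*y^2*z^2 - x^5*y*z - x^3*y^3*z - x^4*z^2 - 3*x^2*y^2*z^2 + 5*x^3*y*z + 2*x*y^3*z + x^4 + x^2*y^2 + 3*x^2*z^2 + y^2*z^2 - 5*x*y*z - 4*x^2 - y^2 - z^2 + 2
trace(b a b a b a) = trace(a b) trace(a b a b) - trace(a^-1 b^-1) = z^3 - 3*z
trace(a b a b a b a) = trace(a) trace(b a b a b a) - trace(b a b a b) = x*z^3 - y*z^2 - 2*x*z + y
trace(b a b a b a^3) = trace(a) trace(a b a b a b a) - trace(a b a b a b) = x^2*z^3 - x*y*z^2 - 2*x^2*z - z^3 + x*y + 3*z
trace(a b a b a b a^3) = trace(a) trace(b a b a b a^3) - trace(b a b a b a^2) = x^3*z^3 - x^2*y*z^2 - 2*x^3*z - 2*x*z^3 + x^2*y + y*z^2 + 5*x*z - y
trace(a^5 b a b a b) = trace(a) trace(a b a b a b a^3) - trace(a b a b a b a^2) = x^4*z^3 - x^3*y*z^2 - 2*x^4*z - 3*x^2*z^3 + x^3*y + 2*x*y*z^2 + 7*x^2*z + z^3 - 2*x*y - 3*z
trace(a^5 b a b a) = trace(a) trace(a^3 b a b a^2) - trace(a^3 b a b a) = x^5*z^2 - x^4*y*z - x^5 - 4*x^3*z^2 + 3*x^2*y*z + 5*x^3 + 3*x*z^2 - y*z - 5*x
trace(b^2 a^5 b a b a) = trace(b) trace(a^5 b a b a b) - trace(a^5 b a b a) = x^4*y*z^3 - x^5*z^2 - x^3*y^2*z^2 - x^4*y*z - 3*x^2*y*z^3 + x^5 + x^3*y^2 + 4*x^3*z^2 + 2*x*y^2*z^2 + 4*x^2*y*z + y*z^3 - 5*x^3 - 2*x*y^2 - 3*x*z^2 - 2*y*z + 5*x
trace(a^-1 b^2 a^5 b a b) = trace(b^2 a^5 b a b) trace(a) - trace(b^2 a^5 b a b a) = x^5*y^2*z^2 - x^6*y*z - x^4*y^3*z - x^4*y*z^3 - 2*x^3*y^2*z^2 + 6*x^4*y*z + 2*x^2*y^3*z + 3*x^2*y*z^3 - x^3*z^2 - x*y^2*z^2 - 9*x^2*y*z - y*z^3 + x^3 + x*y^2 + 2*x*z^2 + 2*y*z - 3*x
trace(b^-1 a^-1 b^2 a^5 b a) = trace(a^-1 b^2 a^5 b a) trace(b) - trace(a^-1 b^2 a^5 b a b) = -x^5*y^2*z^2 + x^6*y*z + 2*x^4*y^3*z + x^4*y*z^3 - x^5*y^2 - x^3*y^4 + 2*x^3*y^2*z^2 - 7*x^4*y*z - 5*x^2*y^3*z - 3*x^2*y*z^3 + 6*x^3*y^2 + x^3*z^2 + 2*x*y^4 + x*y^2*z^2 + 12*x^2*y*z + y^3*z + y*z^3 - x^3 - 8*x*y^2 - 2*x*z^2 - 3*y*z + 3*x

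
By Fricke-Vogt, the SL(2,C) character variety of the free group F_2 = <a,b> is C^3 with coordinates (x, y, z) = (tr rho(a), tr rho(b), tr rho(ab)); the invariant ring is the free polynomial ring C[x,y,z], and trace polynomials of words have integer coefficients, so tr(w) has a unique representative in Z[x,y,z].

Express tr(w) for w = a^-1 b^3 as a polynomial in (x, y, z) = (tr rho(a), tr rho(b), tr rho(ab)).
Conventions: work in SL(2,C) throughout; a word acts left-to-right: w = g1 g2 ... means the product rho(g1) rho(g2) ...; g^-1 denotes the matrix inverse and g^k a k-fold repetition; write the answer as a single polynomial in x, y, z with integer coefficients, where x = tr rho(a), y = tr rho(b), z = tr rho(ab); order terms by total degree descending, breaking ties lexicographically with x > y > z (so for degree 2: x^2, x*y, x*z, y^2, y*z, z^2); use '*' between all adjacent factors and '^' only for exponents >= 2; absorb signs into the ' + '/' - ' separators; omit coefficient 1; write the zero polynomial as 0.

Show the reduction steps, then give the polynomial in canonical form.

tr(b^2) = tr(b) tr(b) - tr(1)  (reduce the b square) = y^2 - 2
tr(b^3) = tr(b) tr(b^2) - tr(b)  (reduce the b square) = y^3 - 3*y
tr(a b^2) = tr(b) tr(a b) - tr(a)  (reduce the b square) = y*z - x
tr(b^3 a) = tr(b) tr(a b^2) - tr(a b)  (reduce the b square) = y^2*z - x*y - z
tr(a^-1 b^3) = tr(b^3) tr(a) - tr(b^3 a)  (eliminate a^-1) = x*y^3 - y^2*z - 2*x*y + z

x*y^3 - y^2*z - 2*x*y + z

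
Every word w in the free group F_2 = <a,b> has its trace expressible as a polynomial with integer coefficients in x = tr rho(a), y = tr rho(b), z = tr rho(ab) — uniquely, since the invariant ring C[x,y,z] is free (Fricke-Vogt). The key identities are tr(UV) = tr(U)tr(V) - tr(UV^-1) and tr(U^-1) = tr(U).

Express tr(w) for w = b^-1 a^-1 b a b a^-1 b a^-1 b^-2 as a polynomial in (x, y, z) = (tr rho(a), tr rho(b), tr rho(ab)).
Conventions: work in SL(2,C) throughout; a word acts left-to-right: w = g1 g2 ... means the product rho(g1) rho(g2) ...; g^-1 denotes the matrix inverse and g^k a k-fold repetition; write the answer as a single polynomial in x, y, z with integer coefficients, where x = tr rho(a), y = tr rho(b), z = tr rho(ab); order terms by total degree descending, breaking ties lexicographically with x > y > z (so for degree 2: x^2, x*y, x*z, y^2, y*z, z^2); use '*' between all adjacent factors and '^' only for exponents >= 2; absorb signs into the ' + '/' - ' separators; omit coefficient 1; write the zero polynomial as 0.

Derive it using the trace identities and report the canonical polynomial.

so tr(a b^2) = tr(b) * tr(a b) - tr(a)   [square of b] = y*z - x
tr(b a b^2) = tr(b) * tr(a b^2) - tr(a b)   [square of b] = y^2*z - x*y - z
so tr(a b a b) = tr(b a) * tr(b a) - tr(1)   [split at a repeated b] = z^2 - 2
so tr(a b a) = tr(a) * tr(b a) - tr(b)   [square of a] = x*z - y
reduce: tr(a b^2 a b) = tr(b) * tr(a b a b) - tr(a b a)   [square of b] = y*z^2 - x*z - y
tr(a^2) = tr(a) * tr(a) - tr(1)   [square of a] = x^2 - 2
reduce: tr(a b^2 a) = tr(b) * tr(a^2 b) - tr(a^2)   [square of b] = x*y*z - x^2 - y^2 + 2
reduce: tr(b a b^2 a b) = tr(b) * tr(a b^2 a b) - tr(a b^2 a)   [square of b] = y^2*z^2 - 2*x*y*z + x^2 - 2
tr(a b a b a b) = tr(a b) * tr(a b a b) - tr(a^-1 b^-1)   [split at a repeated a] = z^3 - 3*z
reduce: tr(a b a b a) = tr(a) * tr(b a b a) - tr(b a b)   [square of a] = x*z^2 - y*z - x
tr(b a b^2 a b a) = tr(b) * tr(a b a b a b) - tr(a b a b a)   [square of b] = y*z^3 - x*z^2 - 2*y*z + x
tr(a^-1 b a b^2 a b) = tr(b a b^2 a b) * tr(a) - tr(b a b^2 a b a)   [inverse elimination on a] = x*y^2*z^2 - 2*x^2*y*z - y*z^3 + x^3 + x*z^2 + 2*y*z - 3*x
tr(b^-1 a^-1 b a b^2 a) = tr(a^-1 b a b^2 a) * tr(b) - tr(a^-1 b a b^2 a b)   [inverse elimination on b] = -x*y^2*z^2 + 2*x^2*y*z + y^3*z + y*z^3 - x^3 - x*y^2 - x*z^2 - 3*y*z + 3*x
tr(b^-2 a^-1 b a b^2 a) = tr(b^-1 a^-1 b a b^2 a) * tr(b) - tr(b^-1 a^-1 b a b^2 a b)   [inverse elimination on b] = -x*y^3*z^2 + 2*x^2*y^2*z + y^4*z + y^2*z^3 - x^3*y - x*y^3 - x*y*z^2 - 4*y^2*z + 4*x*y + z
reduce: tr(b^-2 a^-1 b a b^2 a^-1) = tr(b^-2 a^-1 b a b^2) * tr(a) - tr(b^-2 a^-1 b a b^2 a)   [inverse elimination on a] = x*y^3*z^2 - 2*x^2*y^2*z - y^4*z - y^2*z^3 + x^3*y + x*y^3 + x*y*z^2 + 4*y^2*z - 3*x*y - z
reduce: tr(b a b^2 a^-1) = tr(b a b^2) * tr(a) - tr(b a b^2 a)   [inverse elimination on a] = x*y^2*z - x^2*y - y*z^2 + y
tr(a^-1 b a b^2 a^-1) = tr(b a b^2 a^-1) * tr(a) - tr(b a b^2)   [inverse elimination on a] = x^2*y^2*z - x^3*y - x*y*z^2 - y^2*z + 2*x*y + z
so tr(b^2 a b^2) = tr(b) * tr(a b^3) - tr(a b^2)   [square of b] = y^3*z - x*y^2 - 2*y*z + x
so tr(b a b^2 a^-1 b) = tr(b^2 a b^2) * tr(a) - tr(b^2 a b^2 a)   [inverse elimination on a] = x*y^3*z - x^2*y^2 - y^2*z^2 + 2
tr(b a b a b^2) = tr(b) * tr(a b a b^2) - tr(a b a b)   [square of b] = y^2*z^2 - x*y*z - y^2 - z^2 + 2
tr(b a b^2 a^-1 b a) = tr(b a b a b^2) * tr(a) - tr(b a b a b^2 a)   [inverse elimination on a] = x*y^2*z^2 - x^2*y*z - y*z^3 - x*y^2 + 2*y*z + x
reduce: tr(a^-1 b a b^2 a^-1 b) = tr(b a b^2 a^-1 b) * tr(a) - tr(b a b^2 a^-1 b a)   [inverse elimination on a] = x^2*y^3*z - x^3*y^2 - 2*x*y^2*z^2 + x^2*y*z + y*z^3 + x*y^2 - 2*y*z + x
reduce: tr(b^-1 a^-1 b a b^2 a^-1) = tr(a^-1 b a b^2 a^-1) * tr(b) - tr(a^-1 b a b^2 a^-1 b)   [inverse elimination on b] = x*y^2*z^2 - x^2*y*z - y^3*z - y*z^3 + x*y^2 + 3*y*z - x
tr(b a^-1 b^-3 a^-1 b a b) = tr(b^-2 a^-1 b a b^2 a^-1) * tr(b) - tr(b^-2 a^-1 b a b^2 a^-1 b)   [inverse elimination on b] = x*y^4*z^2 - 2*x^2*y^3*z - y^5*z - y^3*z^3 + x^3*y^2 + x*y^4 + x^2*y*z + 5*y^3*z + y*z^3 - 4*x*y^2 - 4*y*z + x
so tr(b^-1 a b a) = tr(a b a) * tr(b) - tr(a b a b)   [inverse elimination on b] = x*y*z - y^2 - z^2 + 2
so tr(a b a b a b^-1) = tr(a b a b a) * tr(b) - tr(a b a b a b)   [inverse elimination on b] = x*y*z^2 - y^2*z - z^3 - x*y + 3*z
reduce: tr(b^-2 a b a b a) = tr(a b a b a b^-1) * tr(b) - tr(a b a b a)   [inverse elimination on b] = x*y^2*z^2 - y^3*z - y*z^3 - x*y^2 - x*z^2 + 4*y*z + x
tr(a b a b a^-1 b^-2) = tr(b^-2 a b a b) * tr(a) - tr(b^-2 a b a b a)   [inverse elimination on a] = -x*y^2*z^2 + x^2*y*z + y^3*z + y*z^3 - 4*y*z + x
tr(b a b a b a b a) = tr(a b a b a b) * tr(a b) - tr(b a b a)   [split at a repeated a] = z^4 - 4*z^2 + 2
reduce: tr(a b a b a b a^-1 b) = tr(b a b a b a b) * tr(a) - tr(b a b a b a b a)   [inverse elimination on a] = x*y*z^3 - x^2*z^2 - z^4 - 2*x*y*z + x^2 + 4*z^2 - 2
tr(b^-1 a b a b a b a^-1) = tr(a b a b a b a^-1) * tr(b) - tr(a b a b a b a^-1 b)   [inverse elimination on b] = -x*y*z^3 + x^2*z^2 + y^2*z^2 + z^4 + x*y*z - x^2 - y^2 - 4*z^2 + 2
tr(b^-2 a b a b a b a^-1) = tr(b^-1 a b a b a b a^-1) * tr(b) - tr(b^-1 a b a b a b a^-1 b)   [inverse elimination on b] = -x*y^2*z^3 + x^2*y*z^2 + y^3*z^2 + y*z^4 + x*y^2*z - x^2*y - y^3 - 5*y*z^2 + x*z + 3*y
reduce: tr(b a b a b a^-1 b^-3 a) = tr(b^-2 a b a b a b a^-1) * tr(b) - tr(b^-2 a b a b a b a^-1 b)   [inverse elimination on b] = -x*y^3*z^3 + x^2*y^2*z^2 + y^4*z^2 + y^2*z^4 + x*y^3*z + x*y*z^3 - x^2*y^2 - x^2*z^2 - y^4 - 6*y^2*z^2 - z^4 + x^2 + 4*y^2 + 4*z^2 - 2
tr(b a^-1 b^-3 a^-1 b a b a) = tr(b a b a b a^-1 b^-3) * tr(a) - tr(b a b a b a^-1 b^-3 a)   [inverse elimination on a] = x*y^3*z^3 - 2*x^2*y^2*z^2 - y^4*z^2 - y^2*z^4 + x^3*y*z + x^2*y^2 + x^2*z^2 + y^4 + 6*y^2*z^2 + z^4 - 4*x*y*z - 4*y^2 - 4*z^2 + 2
so tr(b^-1 a^-1 b a b a^-1 b a^-1 b^-2) = tr(b a^-1 b^-3 a^-1 b a b) * tr(a) - tr(b a^-1 b^-3 a^-1 b a b a)   [inverse elimination on a] = x^2*y^4*z^2 - 2*x^3*y^3*z - x*y^5*z - 2*x*y^3*z^3 + x^4*y^2 + x^2*y^4 + 2*x^2*y^2*z^2 + y^4*z^2 + y^2*z^4 + 5*x*y^3*z + x*y*z^3 - 5*x^2*y^2 - x^2*z^2 - y^4 - 6*y^2*z^2 - z^4 + x^2 + 4*y^2 + 4*z^2 - 2

x^2*y^4*z^2 - 2*x^3*y^3*z - x*y^5*z - 2*x*y^3*z^3 + x^4*y^2 + x^2*y^4 + 2*x^2*y^2*z^2 + y^4*z^2 + y^2*z^4 + 5*x*y^3*z + x*y*z^3 - 5*x^2*y^2 - x^2*z^2 - y^4 - 6*y^2*z^2 - z^4 + x^2 + 4*y^2 + 4*z^2 - 2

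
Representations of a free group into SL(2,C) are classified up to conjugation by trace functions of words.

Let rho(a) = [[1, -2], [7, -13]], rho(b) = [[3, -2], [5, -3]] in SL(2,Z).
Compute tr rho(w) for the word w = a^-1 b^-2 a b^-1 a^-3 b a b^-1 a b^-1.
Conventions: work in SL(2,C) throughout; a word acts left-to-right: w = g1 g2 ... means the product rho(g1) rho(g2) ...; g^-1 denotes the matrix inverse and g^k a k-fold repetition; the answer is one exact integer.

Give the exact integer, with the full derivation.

-5580

rho(a^-1) = [[-13, 2], [-7, 1]]
... * rho(b^-1) = [[-3, 2], [-5, 3]]  ->  [[29, -20], [16, -11]]
... * rho(b^-1) = [[-3, 2], [-5, 3]]  ->  [[13, -2], [7, -1]]
... * rho(a) = [[1, -2], [7, -13]]  ->  [[-1, 0], [0, -1]]
... * rho(b^-1) = [[-3, 2], [-5, 3]]  ->  [[3, -2], [5, -3]]
... * rho(a^-1) = [[-13, 2], [-7, 1]]  ->  [[-25, 4], [-44, 7]]
... * rho(a^-1) = [[-13, 2], [-7, 1]]  ->  [[297, -46], [523, -81]]
... * rho(a^-1) = [[-13, 2], [-7, 1]]  ->  [[-3539, 548], [-6232, 965]]
... * rho(b) = [[3, -2], [5, -3]]  ->  [[-7877, 5434], [-13871, 9569]]
... * rho(a) = [[1, -2], [7, -13]]  ->  [[30161, -54888], [53112, -96655]]
... * rho(b^-1) = [[-3, 2], [-5, 3]]  ->  [[183957, -104342], [323939, -183741]]
... * rho(a) = [[1, -2], [7, -13]]  ->  [[-546437, 988532], [-962248, 1740755]]
... * rho(b^-1) = [[-3, 2], [-5, 3]]  ->  [[-3303349, 1872722], [-5817031, 3297769]]
tr = -3303349 + 3297769 = -5580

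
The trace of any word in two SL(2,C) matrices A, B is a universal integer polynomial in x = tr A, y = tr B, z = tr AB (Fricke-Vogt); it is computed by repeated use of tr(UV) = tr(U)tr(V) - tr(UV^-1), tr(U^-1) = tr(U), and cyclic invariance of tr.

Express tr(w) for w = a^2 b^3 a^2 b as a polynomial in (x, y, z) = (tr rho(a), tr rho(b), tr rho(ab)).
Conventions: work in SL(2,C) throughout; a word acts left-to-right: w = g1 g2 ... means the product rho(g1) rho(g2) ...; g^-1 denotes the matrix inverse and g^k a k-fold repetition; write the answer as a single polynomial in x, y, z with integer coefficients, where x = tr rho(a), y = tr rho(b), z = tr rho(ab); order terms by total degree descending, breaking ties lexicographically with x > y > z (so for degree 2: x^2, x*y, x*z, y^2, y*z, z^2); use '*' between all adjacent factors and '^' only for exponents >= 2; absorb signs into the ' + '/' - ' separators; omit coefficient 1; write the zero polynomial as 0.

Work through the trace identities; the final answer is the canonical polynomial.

tr(a b a b) = tr(b a) tr(b a) - tr(1) = z^2 - 2
apply: tr(a b a) = tr(a) tr(b a) - tr(b) = x*z - y
apply: tr(b a b^2 a) = tr(b) tr(a b a b) - tr(a b a) = y*z^2 - x*z - y
tr(b a b) = tr(b) tr(a b) - tr(a) = y*z - x
use: tr(b a b^2) = tr(b) tr(b a b) - tr(b a) = y^2*z - x*y - z
tr(a^2 b a b^2) = tr(a) tr(b a b^2 a) - tr(b a b^2) = x*y*z^2 - x^2*z - y^2*z + z
tr(a^2 b a b) = tr(a) tr(b a b a) - tr(b a b) = x*z^2 - y*z - x
use: tr(b^3 a^2 b a) = tr(b) tr(a^2 b a b^2) - tr(a^2 b a b) = x*y^2*z^2 - x^2*y*z - y^3*z - x*z^2 + 2*y*z + x
apply: tr(b^2) = tr(b) tr(b) - tr(1) = y^2 - 2
tr(b a^2 b) = tr(a) tr(b^2 a) - tr(b^2) = x*y*z - x^2 - y^2 + 2
tr(b a^2 b^2) = tr(b) tr(b a^2 b) - tr(b a^2) = x*y^2*z - x^2*y - y^3 - x*z + 3*y
use: tr(b^3 a^2 b) = tr(b) tr(b a^2 b^2) - tr(b a^2 b) = x*y^3*z - x^2*y^2 - y^4 - 2*x*y*z + x^2 + 4*y^2 - 2
tr(a^2 b^3 a^2 b) = tr(a) tr(b^3 a^2 b a) - tr(b^3 a^2 b) = x^2*y^2*z^2 - x^3*y*z - 2*x*y^3*z + x^2*y^2 - x^2*z^2 + y^4 + 4*x*y*z - 4*y^2 + 2

x^2*y^2*z^2 - x^3*y*z - 2*x*y^3*z + x^2*y^2 - x^2*z^2 + y^4 + 4*x*y*z - 4*y^2 + 2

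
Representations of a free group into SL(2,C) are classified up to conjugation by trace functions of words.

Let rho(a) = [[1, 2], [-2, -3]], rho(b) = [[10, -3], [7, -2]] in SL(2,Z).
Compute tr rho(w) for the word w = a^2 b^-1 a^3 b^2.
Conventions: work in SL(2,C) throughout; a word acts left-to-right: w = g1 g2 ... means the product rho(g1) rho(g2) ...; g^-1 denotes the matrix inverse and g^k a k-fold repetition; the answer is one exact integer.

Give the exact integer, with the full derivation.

rho(a) = [[1, 2], [-2, -3]]
... * rho(a) = [[1, 2], [-2, -3]]  ->  [[-3, -4], [4, 5]]
... * rho(b^-1) = [[-2, 3], [-7, 10]]  ->  [[34, -49], [-43, 62]]
... * rho(a) = [[1, 2], [-2, -3]]  ->  [[132, 215], [-167, -272]]
... * rho(a) = [[1, 2], [-2, -3]]  ->  [[-298, -381], [377, 482]]
... * rho(a) = [[1, 2], [-2, -3]]  ->  [[464, 547], [-587, -692]]
... * rho(b) = [[10, -3], [7, -2]]  ->  [[8469, -2486], [-10714, 3145]]
... * rho(b) = [[10, -3], [7, -2]]  ->  [[67288, -20435], [-85125, 25852]]
tr = 67288 + 25852 = 93140

93140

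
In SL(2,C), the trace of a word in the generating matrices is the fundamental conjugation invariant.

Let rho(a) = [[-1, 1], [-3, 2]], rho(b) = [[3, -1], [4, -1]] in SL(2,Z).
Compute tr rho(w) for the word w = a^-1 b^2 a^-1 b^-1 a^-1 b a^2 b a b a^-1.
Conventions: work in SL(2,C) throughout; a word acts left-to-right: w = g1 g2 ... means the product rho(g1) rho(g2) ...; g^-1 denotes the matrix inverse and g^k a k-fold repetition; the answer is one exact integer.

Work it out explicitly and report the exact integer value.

-7

rho(a^-1) = [[2, -1], [3, -1]]
... * rho(b) = [[3, -1], [4, -1]]  ->  [[2, -1], [5, -2]]
... * rho(b) = [[3, -1], [4, -1]]  ->  [[2, -1], [7, -3]]
... * rho(a^-1) = [[2, -1], [3, -1]]  ->  [[1, -1], [5, -4]]
... * rho(b^-1) = [[-1, 1], [-4, 3]]  ->  [[3, -2], [11, -7]]
... * rho(a^-1) = [[2, -1], [3, -1]]  ->  [[0, -1], [1, -4]]
... * rho(b) = [[3, -1], [4, -1]]  ->  [[-4, 1], [-13, 3]]
... * rho(a) = [[-1, 1], [-3, 2]]  ->  [[1, -2], [4, -7]]
... * rho(a) = [[-1, 1], [-3, 2]]  ->  [[5, -3], [17, -10]]
... * rho(b) = [[3, -1], [4, -1]]  ->  [[3, -2], [11, -7]]
... * rho(a) = [[-1, 1], [-3, 2]]  ->  [[3, -1], [10, -3]]
... * rho(b) = [[3, -1], [4, -1]]  ->  [[5, -2], [18, -7]]
... * rho(a^-1) = [[2, -1], [3, -1]]  ->  [[4, -3], [15, -11]]
tr = 4 + -11 = -7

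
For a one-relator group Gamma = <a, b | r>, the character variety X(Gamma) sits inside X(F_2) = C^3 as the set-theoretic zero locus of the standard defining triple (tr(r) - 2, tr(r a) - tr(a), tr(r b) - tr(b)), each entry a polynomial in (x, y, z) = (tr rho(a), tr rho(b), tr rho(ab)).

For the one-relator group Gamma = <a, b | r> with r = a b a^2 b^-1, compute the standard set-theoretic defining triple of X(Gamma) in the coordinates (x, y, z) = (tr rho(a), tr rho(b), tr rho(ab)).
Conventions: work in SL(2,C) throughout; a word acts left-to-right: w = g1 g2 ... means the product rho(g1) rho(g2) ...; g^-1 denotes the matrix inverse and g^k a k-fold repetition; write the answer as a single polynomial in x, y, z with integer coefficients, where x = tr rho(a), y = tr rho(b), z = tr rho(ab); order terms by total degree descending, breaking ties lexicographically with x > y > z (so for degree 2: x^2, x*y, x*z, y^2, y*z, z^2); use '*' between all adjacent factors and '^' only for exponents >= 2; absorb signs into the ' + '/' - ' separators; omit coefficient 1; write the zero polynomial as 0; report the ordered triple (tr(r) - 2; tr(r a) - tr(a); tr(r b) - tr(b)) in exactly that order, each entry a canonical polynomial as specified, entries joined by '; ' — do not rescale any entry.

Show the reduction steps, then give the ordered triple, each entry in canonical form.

x^2*y*z - x*y^2 - x*z^2 + x - 2; x^3*y*z - x^2*y^2 - x^2*z^2 - x + 2; x^2*z - x*y - y - z

tr(a b a) = tr(a)*tr(b a) - tr(b)  (reduce the a square) = x*z - y
and tr(a b a^2) = tr(a)*tr(a b a) - tr(a b)  (reduce the a square) = x^2*z - x*y - z
tr(b a b a) = tr(b a)*tr(b a) - tr(1)  (split on b) = z^2 - 2
tr(b a b) = tr(b)*tr(a b) - tr(a)  (reduce the b square) = y*z - x
tr(a b a^2 b) = tr(a)*tr(b a b a) - tr(b a b)  (reduce the a square) = x*z^2 - y*z - x
tr(a b a^2 b^-1) = tr(a b a^2)*tr(b) - tr(a b a^2 b)  (eliminate b^-1) = x^2*y*z - x*y^2 - x*z^2 + x
and tr(a^2 b a^2) = tr(a)*tr(a b a^2) - tr(a b a) = x^3*z - x^2*y - 2*x*z + y
and tr(b^2) = tr(b)*tr(b) - tr(1) = y^2 - 2
and tr(b a^2 b) = tr(a)*tr(b^2 a) - tr(b^2) = x*y*z - x^2 - y^2 + 2
next, tr(a^2 b a^2 b) = tr(a)*tr(b a^2 b a) - tr(b a^2 b) = x^2*z^2 - 2*x*y*z + y^2 - 2
tr(a b a^2 b^-1 a) = tr(a^2 b a^2)*tr(b) - tr(a^2 b a^2 b) = x^3*y*z - x^2*y^2 - x^2*z^2 + 2
assemble the triple (tr(r) - 2; tr(r a) - x; tr(r b) - y)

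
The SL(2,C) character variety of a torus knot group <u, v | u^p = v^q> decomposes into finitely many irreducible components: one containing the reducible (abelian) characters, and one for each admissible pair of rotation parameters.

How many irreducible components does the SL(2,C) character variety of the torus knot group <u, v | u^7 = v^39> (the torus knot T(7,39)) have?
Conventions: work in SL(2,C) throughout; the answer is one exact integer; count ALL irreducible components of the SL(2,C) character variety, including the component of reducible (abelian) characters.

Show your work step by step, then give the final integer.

For T(7,39): irreducibility forces the central element u^7 = v^39 to one of +I, -I.
So on each irreducible component the traces are pinned: tr(u) = 2*cos(pi*alpha/7) with 1 <= alpha <= 6, tr(v) = 2*cos(pi*beta/39) with 1 <= beta <= 38.
u^7 = (-1)^alpha I and v^39 = (-1)^beta I must agree, so alpha and beta have equal parity.
Enumerate parity-matched pairs: 3*19 odd-odd plus 3*19 even-even gives 114.
That is 114 components of irreducible characters, and with the reducible (abelian) component the total is 115.

115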